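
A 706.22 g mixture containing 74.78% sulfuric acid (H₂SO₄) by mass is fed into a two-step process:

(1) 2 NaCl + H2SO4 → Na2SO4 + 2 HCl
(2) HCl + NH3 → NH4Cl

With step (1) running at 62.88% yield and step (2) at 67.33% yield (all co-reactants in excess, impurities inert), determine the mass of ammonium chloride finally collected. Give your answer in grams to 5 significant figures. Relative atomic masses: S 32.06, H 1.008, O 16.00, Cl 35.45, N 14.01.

243.89 g

Pure H2SO4 = 706.22 × 0.7478 = 528.111 g.
M(H2SO4) = 2(1.008) + 32.06 + 4(16.00) = 98.076 g/mol.
M(NH4Cl) = 14.01 + 4(1.008) + 35.45 = 53.492 g/mol.
n(H2SO4) = 528.111 / 98.076 = 5.38472 mol.
Step 1 (H2SO4:HCl = 1:2): theoretical n(HCl) = 10.7694 mol; at 62.88% yield, n(HCl) = 6.77182 mol.
Step 2 (HCl:NH4Cl = 1:1): theoretical n(NH4Cl) = 6.77182 mol, so theoretical mass = 6.77182 × 53.492 = 362.238 g.
At 67.33% yield, actual mass of NH4Cl = 362.238 × 0.6733 = 243.895 g.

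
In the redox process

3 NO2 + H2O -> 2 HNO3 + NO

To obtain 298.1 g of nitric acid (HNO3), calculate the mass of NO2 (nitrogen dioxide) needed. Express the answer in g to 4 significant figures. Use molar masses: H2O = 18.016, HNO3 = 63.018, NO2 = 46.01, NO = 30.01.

326.5 g

n(HNO3) = 298.10 g / 63.018 g/mol = 4.7304 mol.
From the equation the HNO3:NO2 mole ratio is 2:3, so n(NO2) = 4.7304 × 3/2 = 7.0956 mol.
Mass of NO2 = 7.0956 mol × 46.01 g/mol = 326.47 g.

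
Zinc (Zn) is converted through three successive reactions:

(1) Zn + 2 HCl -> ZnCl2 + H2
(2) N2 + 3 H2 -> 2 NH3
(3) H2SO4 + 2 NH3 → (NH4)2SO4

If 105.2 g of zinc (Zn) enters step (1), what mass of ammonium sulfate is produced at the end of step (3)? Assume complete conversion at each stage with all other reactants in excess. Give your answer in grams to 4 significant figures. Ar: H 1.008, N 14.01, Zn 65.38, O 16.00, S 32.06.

70.88 g

M(Zn) = 65.38 g/mol.
M((NH4)2SO4) = 2(14.01) + 8(1.008) + 32.06 + 4(16.00) = 132.144 g/mol.
n(Zn) = 105.2 / 65.38 = 1.6091 mol.
Reaction (1): Zn→H2 ratio 1:1 ⇒ n(H2) = 1.6091 mol.
Reaction (2): H2→NH3 ratio 3:2 ⇒ n(NH3) = 1.0727 mol.
Reaction (3): NH3→(NH4)2SO4 ratio 2:1 ⇒ n((NH4)2SO4) = 0.53635 mol.
Mass of (NH4)2SO4 = 0.53635 × 132.144 = 70.876 g.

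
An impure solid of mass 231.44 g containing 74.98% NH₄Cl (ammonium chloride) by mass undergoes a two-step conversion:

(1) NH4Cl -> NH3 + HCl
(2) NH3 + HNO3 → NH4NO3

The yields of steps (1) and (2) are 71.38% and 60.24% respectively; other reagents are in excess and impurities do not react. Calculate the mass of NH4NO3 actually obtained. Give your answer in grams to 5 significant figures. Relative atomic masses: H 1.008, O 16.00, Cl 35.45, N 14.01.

111.67 g

Pure NH4Cl = 231.44 × 0.7498 = 173.534 g.
M(NH4Cl) = 14.01 + 4(1.008) + 35.45 = 53.492 g/mol.
M(NH4NO3) = 2(14.01) + 4(1.008) + 3(16.00) = 80.052 g/mol.
n(NH4Cl) = 173.534 / 53.492 = 3.24411 mol.
Step 1 (NH4Cl:NH3 = 1:1): theoretical n(NH3) = 3.24411 mol; at 71.38% yield, n(NH3) = 2.31564 mol.
Step 2 (NH3:NH4NO3 = 1:1): theoretical n(NH4NO3) = 2.31564 mol, so theoretical mass = 2.31564 × 80.052 = 185.372 g.
At 60.24% yield, actual mass of NH4NO3 = 185.372 × 0.6024 = 111.668 g.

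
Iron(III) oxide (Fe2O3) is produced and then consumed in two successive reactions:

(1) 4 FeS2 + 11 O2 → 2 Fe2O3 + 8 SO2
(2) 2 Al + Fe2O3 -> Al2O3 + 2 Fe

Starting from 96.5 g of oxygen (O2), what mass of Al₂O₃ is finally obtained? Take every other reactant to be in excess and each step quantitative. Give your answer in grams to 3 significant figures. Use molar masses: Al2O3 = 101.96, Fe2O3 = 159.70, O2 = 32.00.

n(O2) = 96.50 / 32.00 = 3.016 mol.
Step 1 gives a 11:2 ratio of O2 to Fe2O3, so n(Fe2O3) = 0.5483 mol.
In step 2 the Fe2O3:Al2O3 ratio is 1:1, so n(Al2O3) = 0.5483 mol.
Mass of Al2O3 = 0.5483 × 101.96 = 55.90 g.

55.9 g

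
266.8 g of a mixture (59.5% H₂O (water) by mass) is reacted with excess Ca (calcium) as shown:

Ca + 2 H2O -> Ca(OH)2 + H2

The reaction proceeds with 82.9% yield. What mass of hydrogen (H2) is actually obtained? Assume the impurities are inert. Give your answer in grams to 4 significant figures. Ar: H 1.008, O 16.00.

Pure H2O available = 266.8 g × 0.595 = 158.75 g.
M(H2O) = 2(1.008) + 16.00 = 18.016 g/mol.
M(H2) = 2(1.008) = 2.016 g/mol.
n(H2O) = 158.75 g / 18.016 g/mol = 8.8114 mol.
From the equation the H2O:H2 mole ratio is 2:1, so n(H2) = 8.8114 × 1/2 = 4.4057 mol.
Mass of H2 = 4.4057 mol × 2.016 g/mol = 8.8819 g.
Actual mass collected = 8.8819 g × 0.829 = 7.3631 g.

7.363 g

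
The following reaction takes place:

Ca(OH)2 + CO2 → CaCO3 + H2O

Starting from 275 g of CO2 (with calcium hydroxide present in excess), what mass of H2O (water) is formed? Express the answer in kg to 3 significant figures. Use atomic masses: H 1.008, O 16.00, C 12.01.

M(CO2) = 12.01 + 2(16.00) = 44.01 g/mol.
M(H2O) = 2(1.008) + 16.00 = 18.016 g/mol.
n(CO2) = 275.0 g / 44.01 g/mol = 6.249 mol.
From the equation the CO2:H2O mole ratio is 1:1, so n(H2O) = 6.249 × 1/1 = 6.249 mol.
Mass of H2O = 6.249 mol × 18.016 g/mol = 112.6 g.
Converting to kg: 112.6 g = 0.113 kg.

0.113 kg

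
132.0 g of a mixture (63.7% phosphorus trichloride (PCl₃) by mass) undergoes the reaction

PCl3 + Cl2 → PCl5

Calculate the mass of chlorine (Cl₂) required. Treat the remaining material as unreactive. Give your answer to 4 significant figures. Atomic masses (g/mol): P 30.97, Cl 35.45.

43.41 g

Mass of pure PCl3 = 132.0 g × 0.637 = 84.084 g.
M(PCl3) = 30.97 + 3(35.45) = 137.32 g/mol.
M(Cl2) = 2(35.45) = 70.90 g/mol.
n(PCl3) = 84.084 g / 137.32 g/mol = 0.61232 mol.
From the equation the PCl3:Cl2 mole ratio is 1:1, so n(Cl2) = 0.61232 × 1/1 = 0.61232 mol.
Mass of Cl2 = 0.61232 mol × 70.90 g/mol = 43.414 g.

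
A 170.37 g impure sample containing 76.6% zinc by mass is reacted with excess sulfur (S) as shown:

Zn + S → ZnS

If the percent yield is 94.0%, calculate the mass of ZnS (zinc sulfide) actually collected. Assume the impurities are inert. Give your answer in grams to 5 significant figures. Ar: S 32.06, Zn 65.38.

182.83 g

Pure Zn available = 170.37 g × 0.766 = 130.503 g.
M(Zn) = 65.38 g/mol.
M(ZnS) = 65.38 + 32.06 = 97.44 g/mol.
n(Zn) = 130.503 g / 65.38 g/mol = 1.99608 mol.
From the equation the Zn:ZnS mole ratio is 1:1, so n(ZnS) = 1.99608 × 1/1 = 1.99608 mol.
Mass of ZnS = 1.99608 mol × 97.44 g/mol = 194.498 g.
Actual mass collected = 194.498 g × 0.940 = 182.828 g.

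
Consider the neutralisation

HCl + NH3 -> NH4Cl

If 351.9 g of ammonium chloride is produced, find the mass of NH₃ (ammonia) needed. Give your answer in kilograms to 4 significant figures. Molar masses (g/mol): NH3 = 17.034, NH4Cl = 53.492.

n(NH4Cl) = 351.90 g / 53.492 g/mol = 6.5786 mol.
From the equation the NH4Cl:NH3 mole ratio is 1:1, so n(NH3) = 6.5786 × 1/1 = 6.5786 mol.
Mass of NH3 = 6.5786 mol × 17.034 g/mol = 112.06 g.
Converting to kg: 112.06 g = 0.1121 kg.

0.1121 kg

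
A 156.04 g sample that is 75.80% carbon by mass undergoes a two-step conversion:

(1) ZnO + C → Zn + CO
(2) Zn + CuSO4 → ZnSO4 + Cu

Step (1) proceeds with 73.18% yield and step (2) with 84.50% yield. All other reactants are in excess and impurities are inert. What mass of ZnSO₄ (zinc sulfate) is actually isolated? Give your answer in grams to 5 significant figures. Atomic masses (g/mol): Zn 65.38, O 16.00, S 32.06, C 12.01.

983.16 g

Pure C = 156.04 × 0.7580 = 118.278 g.
M(C) = 12.01 g/mol.
M(ZnSO4) = 65.38 + 32.06 + 4(16.00) = 161.44 g/mol.
n(C) = 118.278 / 12.01 = 9.84832 mol.
Step 1 (C:Zn = 1:1): theoretical n(Zn) = 9.84832 mol; at 73.18% yield, n(Zn) = 7.20700 mol.
Step 2 (Zn:ZnSO4 = 1:1): theoretical n(ZnSO4) = 7.20700 mol, so theoretical mass = 7.20700 × 161.44 = 1163.50 g.
At 84.50% yield, actual mass of ZnSO4 = 1163.50 × 0.8450 = 983.156 g.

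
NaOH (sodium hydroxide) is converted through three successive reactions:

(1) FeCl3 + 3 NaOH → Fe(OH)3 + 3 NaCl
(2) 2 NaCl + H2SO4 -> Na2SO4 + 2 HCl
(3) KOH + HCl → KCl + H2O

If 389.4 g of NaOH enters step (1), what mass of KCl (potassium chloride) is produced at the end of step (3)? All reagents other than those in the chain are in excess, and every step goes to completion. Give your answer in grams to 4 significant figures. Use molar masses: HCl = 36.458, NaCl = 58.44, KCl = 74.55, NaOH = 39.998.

725.8 g

n(NaOH) = 389.4 / 39.998 = 9.7355 mol.
Reaction (1): NaOH→NaCl ratio 3:3 ⇒ n(NaCl) = 9.7355 mol.
Reaction (2): NaCl→HCl ratio 2:2 ⇒ n(HCl) = 9.7355 mol.
Reaction (3): HCl→KCl ratio 1:1 ⇒ n(KCl) = 9.7355 mol.
Mass of KCl = 9.7355 × 74.55 = 725.78 g.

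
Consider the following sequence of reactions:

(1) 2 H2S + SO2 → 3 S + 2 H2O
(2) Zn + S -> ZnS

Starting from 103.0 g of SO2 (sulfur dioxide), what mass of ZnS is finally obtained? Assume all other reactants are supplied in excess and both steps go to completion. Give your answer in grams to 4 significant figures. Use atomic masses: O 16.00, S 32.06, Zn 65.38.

M(SO2) = 32.06 + 2(16.00) = 64.06 g/mol.
M(ZnS) = 65.38 + 32.06 = 97.44 g/mol.
n(SO2) = 103.00 / 64.06 = 1.6079 mol.
Step 1 gives a 1:3 ratio of SO2 to S, so n(S) = 4.8236 mol.
In step 2 the S:ZnS ratio is 1:1, so n(ZnS) = 4.8236 mol.
Mass of ZnS = 4.8236 × 97.44 = 470.01 g.

470.0 g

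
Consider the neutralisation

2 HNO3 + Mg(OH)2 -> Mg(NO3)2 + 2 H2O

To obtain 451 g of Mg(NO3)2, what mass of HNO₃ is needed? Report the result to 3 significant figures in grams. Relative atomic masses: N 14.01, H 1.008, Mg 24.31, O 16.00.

383 g

M(Mg(NO3)2) = 24.31 + 2(14.01) + 6(16.00) = 148.33 g/mol.
M(HNO3) = 1.008 + 14.01 + 3(16.00) = 63.018 g/mol.
n(Mg(NO3)2) = 451.0 g / 148.33 g/mol = 3.041 mol.
From the equation the Mg(NO3)2:HNO3 mole ratio is 1:2, so n(HNO3) = 3.041 × 2/1 = 6.081 mol.
Mass of HNO3 = 6.081 mol × 63.018 g/mol = 383.2 g.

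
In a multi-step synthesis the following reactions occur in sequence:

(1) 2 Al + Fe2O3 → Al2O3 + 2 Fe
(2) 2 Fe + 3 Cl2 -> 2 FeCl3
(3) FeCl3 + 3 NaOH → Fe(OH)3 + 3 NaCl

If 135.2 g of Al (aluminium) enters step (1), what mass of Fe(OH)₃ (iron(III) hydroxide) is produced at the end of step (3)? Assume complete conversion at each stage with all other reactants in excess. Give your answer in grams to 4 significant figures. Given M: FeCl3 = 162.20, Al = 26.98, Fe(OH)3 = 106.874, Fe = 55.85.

535.6 g

n(Al) = 135.2 / 26.98 = 5.0111 mol.
Reaction (1): Al→Fe ratio 2:2 ⇒ n(Fe) = 5.0111 mol.
Reaction (2): Fe→FeCl3 ratio 2:2 ⇒ n(FeCl3) = 5.0111 mol.
Reaction (3): FeCl3→Fe(OH)3 ratio 1:1 ⇒ n(Fe(OH)3) = 5.0111 mol.
Mass of Fe(OH)3 = 5.0111 × 106.874 = 535.56 g.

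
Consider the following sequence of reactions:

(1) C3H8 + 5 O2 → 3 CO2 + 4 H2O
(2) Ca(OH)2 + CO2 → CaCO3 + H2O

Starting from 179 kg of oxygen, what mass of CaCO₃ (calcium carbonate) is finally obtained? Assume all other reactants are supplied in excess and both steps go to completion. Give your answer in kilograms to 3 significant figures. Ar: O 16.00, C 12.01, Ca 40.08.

336 kg

M(O2) = 2(16.00) = 32.00 g/mol.
M(CaCO3) = 40.08 + 12.01 + 3(16.00) = 100.09 g/mol.
179 kg = 179000 g.
n(O2) = 179000 / 32.00 = 5594 mol.
Step 1 gives a 5:3 ratio of O2 to CO2, so n(CO2) = 3356 mol.
In step 2 the CO2:CaCO3 ratio is 1:1, so n(CaCO3) = 3356 mol.
Mass of CaCO3 = 3356 × 100.09 = 335900 g = 336 kg.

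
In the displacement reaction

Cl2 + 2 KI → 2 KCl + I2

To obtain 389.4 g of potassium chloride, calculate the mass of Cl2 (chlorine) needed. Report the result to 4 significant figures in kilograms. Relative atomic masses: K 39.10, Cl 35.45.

0.1852 kg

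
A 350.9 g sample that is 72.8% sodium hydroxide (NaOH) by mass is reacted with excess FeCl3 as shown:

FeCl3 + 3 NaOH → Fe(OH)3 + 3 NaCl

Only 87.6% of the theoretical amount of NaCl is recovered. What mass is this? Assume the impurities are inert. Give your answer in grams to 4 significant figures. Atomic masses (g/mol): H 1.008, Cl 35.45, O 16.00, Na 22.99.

327.0 g

Pure NaOH available = 350.9 g × 0.728 = 255.46 g.
M(NaOH) = 22.99 + 16.00 + 1.008 = 39.998 g/mol.
M(NaCl) = 22.99 + 35.45 = 58.44 g/mol.
n(NaOH) = 255.46 g / 39.998 g/mol = 6.3867 mol.
From the equation the NaOH:NaCl mole ratio is 3:3, so n(NaCl) = 6.3867 × 3/3 = 6.3867 mol.
Mass of NaCl = 6.3867 mol × 58.44 g/mol = 373.24 g.
Actual mass collected = 373.24 g × 0.876 = 326.96 g.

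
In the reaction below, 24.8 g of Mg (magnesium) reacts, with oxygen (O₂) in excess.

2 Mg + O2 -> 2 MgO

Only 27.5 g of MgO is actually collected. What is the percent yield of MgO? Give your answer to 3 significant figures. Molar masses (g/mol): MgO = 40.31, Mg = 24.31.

n(Mg) = 24.80 g / 24.31 g/mol = 1.020 mol.
From the equation the Mg:MgO mole ratio is 2:2, so n(MgO) = 1.020 × 2/2 = 1.020 mol.
Mass of MgO = 1.020 mol × 40.31 g/mol = 41.12 g.
This is the theoretical yield. Percent yield = 27.5 g / 41.12 g × 100% = 66.87%.

66.9 %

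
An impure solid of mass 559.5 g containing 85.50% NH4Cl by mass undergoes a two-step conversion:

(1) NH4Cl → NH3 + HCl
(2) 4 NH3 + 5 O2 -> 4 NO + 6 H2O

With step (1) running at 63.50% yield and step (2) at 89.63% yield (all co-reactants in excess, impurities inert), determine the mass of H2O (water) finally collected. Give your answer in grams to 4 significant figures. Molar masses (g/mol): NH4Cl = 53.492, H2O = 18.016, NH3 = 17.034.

137.5 g

Pure NH4Cl = 559.5 × 0.8550 = 478.37 g.
n(NH4Cl) = 478.37 / 53.492 = 8.9429 mol.
Step 1 (NH4Cl:NH3 = 1:1): theoretical n(NH3) = 8.9429 mol; at 63.50% yield, n(NH3) = 5.6787 mol.
Step 2 (NH3:H2O = 4:6): theoretical n(H2O) = 8.5181 mol, so theoretical mass = 8.5181 × 18.016 = 153.46 g.
At 89.63% yield, actual mass of H2O = 153.46 × 0.8963 = 137.55 g.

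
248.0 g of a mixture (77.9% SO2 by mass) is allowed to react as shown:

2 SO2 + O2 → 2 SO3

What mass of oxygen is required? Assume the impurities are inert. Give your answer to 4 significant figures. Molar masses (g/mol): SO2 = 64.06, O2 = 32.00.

48.25 g

Mass of pure SO2 = 248.0 g × 0.779 = 193.19 g.
n(SO2) = 193.19 g / 64.06 g/mol = 3.0158 mol.
From the equation the SO2:O2 mole ratio is 2:1, so n(O2) = 3.0158 × 1/2 = 1.5079 mol.
Mass of O2 = 1.5079 mol × 32.00 g/mol = 48.253 g.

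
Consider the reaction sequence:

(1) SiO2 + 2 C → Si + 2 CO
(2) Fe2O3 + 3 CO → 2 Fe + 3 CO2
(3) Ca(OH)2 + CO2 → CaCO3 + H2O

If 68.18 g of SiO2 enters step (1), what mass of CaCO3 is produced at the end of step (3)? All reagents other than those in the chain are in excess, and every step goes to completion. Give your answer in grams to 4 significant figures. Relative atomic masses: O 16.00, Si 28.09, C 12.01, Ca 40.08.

M(SiO2) = 28.09 + 2(16.00) = 60.09 g/mol.
M(CaCO3) = 40.08 + 12.01 + 3(16.00) = 100.09 g/mol.
n(SiO2) = 68.18 / 60.09 = 1.1346 mol.
Reaction (1): SiO2→CO ratio 1:2 ⇒ n(CO) = 2.2693 mol.
Reaction (2): CO→CO2 ratio 3:3 ⇒ n(CO2) = 2.2693 mol.
Reaction (3): CO2→CaCO3 ratio 1:1 ⇒ n(CaCO3) = 2.2693 mol.
Mass of CaCO3 = 2.2693 × 100.09 = 227.13 g.

227.1 g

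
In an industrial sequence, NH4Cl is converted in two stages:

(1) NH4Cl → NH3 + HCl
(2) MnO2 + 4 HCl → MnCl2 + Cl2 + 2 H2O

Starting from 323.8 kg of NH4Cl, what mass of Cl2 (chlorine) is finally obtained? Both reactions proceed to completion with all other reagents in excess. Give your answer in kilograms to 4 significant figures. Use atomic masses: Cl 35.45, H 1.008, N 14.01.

107.3 kg

M(NH4Cl) = 14.01 + 4(1.008) + 35.45 = 53.492 g/mol.
M(Cl2) = 2(35.45) = 70.90 g/mol.
323.8 kg = 323800 g.
n(NH4Cl) = 323800 / 53.492 = 6053.2 mol.
Step 1 gives a 1:1 ratio of NH4Cl to HCl, so n(HCl) = 6053.2 mol.
In step 2 the HCl:Cl2 ratio is 4:1, so n(Cl2) = 1513.3 mol.
Mass of Cl2 = 1513.3 × 70.90 = 107290 g = 107.3 kg.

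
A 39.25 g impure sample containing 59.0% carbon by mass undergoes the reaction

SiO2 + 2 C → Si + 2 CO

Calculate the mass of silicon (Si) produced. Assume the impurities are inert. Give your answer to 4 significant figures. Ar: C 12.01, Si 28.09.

27.08 g

Mass of pure C = 39.25 g × 0.590 = 23.157 g.
M(C) = 12.01 g/mol.
M(Si) = 28.09 g/mol.
n(C) = 23.157 g / 12.01 g/mol = 1.9282 mol.
From the equation the C:Si mole ratio is 2:1, so n(Si) = 1.9282 × 1/2 = 0.96409 mol.
Mass of Si = 0.96409 mol × 28.09 g/mol = 27.081 g.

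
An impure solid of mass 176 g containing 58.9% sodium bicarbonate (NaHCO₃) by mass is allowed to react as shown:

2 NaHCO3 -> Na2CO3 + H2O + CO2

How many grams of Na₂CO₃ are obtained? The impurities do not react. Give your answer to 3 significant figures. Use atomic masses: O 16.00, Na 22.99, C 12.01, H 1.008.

Mass of pure NaHCO3 = 176 g × 0.589 = 103.7 g.
M(NaHCO3) = 22.99 + 1.008 + 12.01 + 3(16.00) = 84.008 g/mol.
M(Na2CO3) = 2(22.99) + 12.01 + 3(16.00) = 105.99 g/mol.
n(NaHCO3) = 103.7 g / 84.008 g/mol = 1.234 mol.
From the equation the NaHCO3:Na2CO3 mole ratio is 2:1, so n(Na2CO3) = 1.234 × 1/2 = 0.6170 mol.
Mass of Na2CO3 = 0.6170 mol × 105.99 g/mol = 65.39 g.

65.4 g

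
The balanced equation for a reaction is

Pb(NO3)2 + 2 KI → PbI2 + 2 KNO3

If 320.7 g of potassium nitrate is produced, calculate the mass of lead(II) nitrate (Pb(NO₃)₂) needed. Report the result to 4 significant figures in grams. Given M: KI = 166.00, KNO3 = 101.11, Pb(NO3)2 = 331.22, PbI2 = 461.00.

n(KNO3) = 320.70 g / 101.11 g/mol = 3.1718 mol.
From the equation the KNO3:Pb(NO3)2 mole ratio is 2:1, so n(Pb(NO3)2) = 3.1718 × 1/2 = 1.5859 mol.
Mass of Pb(NO3)2 = 1.5859 mol × 331.22 g/mol = 525.28 g.

525.3 g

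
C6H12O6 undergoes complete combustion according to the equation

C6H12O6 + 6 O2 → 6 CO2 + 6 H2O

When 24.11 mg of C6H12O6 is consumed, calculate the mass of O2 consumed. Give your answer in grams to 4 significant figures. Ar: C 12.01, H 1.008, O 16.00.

0.02570 g

M(C6H12O6) = 6(12.01) + 12(1.008) + 6(16.00) = 180.156 g/mol.
M(O2) = 2(16.00) = 32.00 g/mol.
Convert: 24.11 mg = 0.024110 g.
n(C6H12O6) = 0.024110 g / 180.156 g/mol = 0.00013383 mol.
From the equation the C6H12O6:O2 mole ratio is 1:6, so n(O2) = 0.00013383 × 6/1 = 0.00080297 mol.
Mass of O2 = 0.00080297 mol × 32.00 g/mol = 0.025695 g.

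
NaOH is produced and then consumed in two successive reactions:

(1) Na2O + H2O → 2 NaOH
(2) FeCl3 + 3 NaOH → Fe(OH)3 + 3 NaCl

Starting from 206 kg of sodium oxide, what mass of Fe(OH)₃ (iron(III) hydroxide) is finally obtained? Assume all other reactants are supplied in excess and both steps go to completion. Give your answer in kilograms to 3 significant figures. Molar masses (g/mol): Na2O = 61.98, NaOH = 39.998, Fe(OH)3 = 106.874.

206 kg = 206000 g.
n(Na2O) = 206000 / 61.98 = 3324 mol.
Step 1 gives a 1:2 ratio of Na2O to NaOH, so n(NaOH) = 6647 mol.
In step 2 the NaOH:Fe(OH)3 ratio is 3:1, so n(Fe(OH)3) = 2216 mol.
Mass of Fe(OH)3 = 2216 × 106.874 = 236800 g = 237 kg.

237 kg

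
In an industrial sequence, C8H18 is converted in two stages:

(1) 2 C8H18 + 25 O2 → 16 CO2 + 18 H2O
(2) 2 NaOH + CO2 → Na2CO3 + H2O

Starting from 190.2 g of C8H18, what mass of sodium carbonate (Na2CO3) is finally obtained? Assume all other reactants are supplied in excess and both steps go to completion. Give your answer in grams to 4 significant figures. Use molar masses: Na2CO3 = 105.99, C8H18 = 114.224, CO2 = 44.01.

1412 g

n(C8H18) = 190.20 / 114.224 = 1.6651 mol.
Step 1 gives a 2:16 ratio of C8H18 to CO2, so n(CO2) = 13.321 mol.
In step 2 the CO2:Na2CO3 ratio is 1:1, so n(Na2CO3) = 13.321 mol.
Mass of Na2CO3 = 13.321 × 105.99 = 1411.9 g.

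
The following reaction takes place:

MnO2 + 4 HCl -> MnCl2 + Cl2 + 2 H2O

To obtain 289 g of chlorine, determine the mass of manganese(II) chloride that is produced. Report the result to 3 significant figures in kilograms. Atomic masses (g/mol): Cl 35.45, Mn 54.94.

0.513 kg

M(Cl2) = 2(35.45) = 70.90 g/mol.
M(MnCl2) = 54.94 + 2(35.45) = 125.84 g/mol.
n(Cl2) = 289.0 g / 70.90 g/mol = 4.076 mol.
From the equation the Cl2:MnCl2 mole ratio is 1:1, so n(MnCl2) = 4.076 × 1/1 = 4.076 mol.
Mass of MnCl2 = 4.076 mol × 125.84 g/mol = 512.9 g.
Converting to kg: 512.9 g = 0.513 kg.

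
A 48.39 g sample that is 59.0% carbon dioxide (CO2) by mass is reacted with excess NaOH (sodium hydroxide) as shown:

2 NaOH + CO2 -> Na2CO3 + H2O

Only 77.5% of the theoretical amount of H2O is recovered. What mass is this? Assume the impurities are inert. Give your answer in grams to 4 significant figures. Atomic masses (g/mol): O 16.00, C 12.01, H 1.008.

9.058 g

Pure CO2 available = 48.39 g × 0.590 = 28.550 g.
M(CO2) = 12.01 + 2(16.00) = 44.01 g/mol.
M(H2O) = 2(1.008) + 16.00 = 18.016 g/mol.
n(CO2) = 28.550 g / 44.01 g/mol = 0.64872 mol.
From the equation the CO2:H2O mole ratio is 1:1, so n(H2O) = 0.64872 × 1/1 = 0.64872 mol.
Mass of H2O = 0.64872 mol × 18.016 g/mol = 11.687 g.
Actual mass collected = 11.687 g × 0.775 = 9.0577 g.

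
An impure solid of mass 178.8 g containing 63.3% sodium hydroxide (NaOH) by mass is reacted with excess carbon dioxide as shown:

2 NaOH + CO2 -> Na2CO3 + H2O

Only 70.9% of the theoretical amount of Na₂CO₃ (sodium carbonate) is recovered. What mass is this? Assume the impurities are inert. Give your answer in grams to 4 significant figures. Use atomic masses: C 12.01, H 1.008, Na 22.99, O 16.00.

Pure NaOH available = 178.8 g × 0.633 = 113.18 g.
M(NaOH) = 22.99 + 16.00 + 1.008 = 39.998 g/mol.
M(Na2CO3) = 2(22.99) + 12.01 + 3(16.00) = 105.99 g/mol.
n(NaOH) = 113.18 g / 39.998 g/mol = 2.8297 mol.
From the equation the NaOH:Na2CO3 mole ratio is 2:1, so n(Na2CO3) = 2.8297 × 1/2 = 1.4148 mol.
Mass of Na2CO3 = 1.4148 mol × 105.99 g/mol = 149.96 g.
Actual mass collected = 149.96 g × 0.709 = 106.32 g.

106.3 g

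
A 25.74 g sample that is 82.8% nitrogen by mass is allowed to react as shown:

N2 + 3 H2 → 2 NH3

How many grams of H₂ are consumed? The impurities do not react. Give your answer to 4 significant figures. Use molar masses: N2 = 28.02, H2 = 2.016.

4.600 g

Mass of pure N2 = 25.74 g × 0.828 = 21.313 g.
n(N2) = 21.313 g / 28.02 g/mol = 0.76063 mol.
From the equation the N2:H2 mole ratio is 1:3, so n(H2) = 0.76063 × 3/1 = 2.2819 mol.
Mass of H2 = 2.2819 mol × 2.016 g/mol = 4.6003 g.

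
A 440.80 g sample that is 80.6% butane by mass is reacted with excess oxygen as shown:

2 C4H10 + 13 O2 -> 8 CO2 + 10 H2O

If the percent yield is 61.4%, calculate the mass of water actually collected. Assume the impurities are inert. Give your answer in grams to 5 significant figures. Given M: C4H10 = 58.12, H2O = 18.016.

338.10 g

Pure C4H10 available = 440.80 g × 0.806 = 355.285 g.
n(C4H10) = 355.285 g / 58.12 g/mol = 6.11295 mol.
From the equation the C4H10:H2O mole ratio is 2:10, so n(H2O) = 6.11295 × 10/2 = 30.5648 mol.
Mass of H2O = 30.5648 mol × 18.016 g/mol = 550.655 g.
Actual mass collected = 550.655 g × 0.614 = 338.102 g.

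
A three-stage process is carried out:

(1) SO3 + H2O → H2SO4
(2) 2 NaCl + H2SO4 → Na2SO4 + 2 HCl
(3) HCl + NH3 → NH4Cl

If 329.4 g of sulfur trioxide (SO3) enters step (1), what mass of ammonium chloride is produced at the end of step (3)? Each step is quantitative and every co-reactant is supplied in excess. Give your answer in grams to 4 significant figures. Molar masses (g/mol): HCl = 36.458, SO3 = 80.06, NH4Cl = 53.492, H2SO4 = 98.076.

440.2 g

n(SO3) = 329.4 / 80.06 = 4.1144 mol.
Reaction (1): SO3→H2SO4 ratio 1:1 ⇒ n(H2SO4) = 4.1144 mol.
Reaction (2): H2SO4→HCl ratio 1:2 ⇒ n(HCl) = 8.2288 mol.
Reaction (3): HCl→NH4Cl ratio 1:1 ⇒ n(NH4Cl) = 8.2288 mol.
Mass of NH4Cl = 8.2288 × 53.492 = 440.18 g.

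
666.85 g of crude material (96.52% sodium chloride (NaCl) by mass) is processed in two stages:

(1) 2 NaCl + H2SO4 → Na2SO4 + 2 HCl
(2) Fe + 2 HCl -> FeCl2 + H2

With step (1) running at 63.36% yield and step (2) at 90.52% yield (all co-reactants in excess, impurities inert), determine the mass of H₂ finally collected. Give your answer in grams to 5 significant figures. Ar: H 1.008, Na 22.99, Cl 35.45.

Pure NaCl = 666.85 × 0.9652 = 643.644 g.
M(NaCl) = 22.99 + 35.45 = 58.44 g/mol.
M(H2) = 2(1.008) = 2.016 g/mol.
n(NaCl) = 643.644 / 58.44 = 11.0138 mol.
Step 1 (NaCl:HCl = 2:2): theoretical n(HCl) = 11.0138 mol; at 63.36% yield, n(HCl) = 6.97831 mol.
Step 2 (HCl:H2 = 2:1): theoretical n(H2) = 3.48916 mol, so theoretical mass = 3.48916 × 2.016 = 7.03414 g.
At 90.52% yield, actual mass of H2 = 7.03414 × 0.9052 = 6.36730 g.

6.3673 g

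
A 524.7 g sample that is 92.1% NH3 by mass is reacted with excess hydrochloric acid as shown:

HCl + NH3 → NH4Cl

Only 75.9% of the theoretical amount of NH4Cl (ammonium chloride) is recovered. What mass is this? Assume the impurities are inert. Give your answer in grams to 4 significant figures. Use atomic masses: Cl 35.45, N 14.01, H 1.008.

1152 g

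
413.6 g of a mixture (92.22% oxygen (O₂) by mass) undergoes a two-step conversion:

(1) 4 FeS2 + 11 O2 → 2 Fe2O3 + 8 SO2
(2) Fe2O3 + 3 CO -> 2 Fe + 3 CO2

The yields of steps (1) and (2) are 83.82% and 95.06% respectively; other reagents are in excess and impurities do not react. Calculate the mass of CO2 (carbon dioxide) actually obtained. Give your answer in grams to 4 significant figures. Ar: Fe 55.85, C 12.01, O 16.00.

228.0 g

Pure O2 = 413.6 × 0.9222 = 381.42 g.
M(O2) = 2(16.00) = 32.00 g/mol.
M(CO2) = 12.01 + 2(16.00) = 44.01 g/mol.
n(O2) = 381.42 / 32.00 = 11.919 mol.
Step 1 (O2:Fe2O3 = 11:2): theoretical n(Fe2O3) = 2.1672 mol; at 83.82% yield, n(Fe2O3) = 1.8165 mol.
Step 2 (Fe2O3:CO2 = 1:3): theoretical n(CO2) = 5.4496 mol, so theoretical mass = 5.4496 × 44.01 = 239.84 g.
At 95.06% yield, actual mass of CO2 = 239.84 × 0.9506 = 227.99 g.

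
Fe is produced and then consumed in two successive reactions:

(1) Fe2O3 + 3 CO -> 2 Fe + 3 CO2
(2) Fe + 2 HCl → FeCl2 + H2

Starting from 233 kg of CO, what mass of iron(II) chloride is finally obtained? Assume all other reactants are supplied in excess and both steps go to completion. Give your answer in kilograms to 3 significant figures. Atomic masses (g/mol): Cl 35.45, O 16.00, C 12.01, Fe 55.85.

M(CO) = 12.01 + 16.00 = 28.01 g/mol.
M(FeCl2) = 55.85 + 2(35.45) = 126.75 g/mol.
233 kg = 233000 g.
n(CO) = 233000 / 28.01 = 8318 mol.
Step 1 gives a 3:2 ratio of CO to Fe, so n(Fe) = 5546 mol.
In step 2 the Fe:FeCl2 ratio is 1:1, so n(FeCl2) = 5546 mol.
Mass of FeCl2 = 5546 × 126.75 = 702900 g = 703 kg.

703 kg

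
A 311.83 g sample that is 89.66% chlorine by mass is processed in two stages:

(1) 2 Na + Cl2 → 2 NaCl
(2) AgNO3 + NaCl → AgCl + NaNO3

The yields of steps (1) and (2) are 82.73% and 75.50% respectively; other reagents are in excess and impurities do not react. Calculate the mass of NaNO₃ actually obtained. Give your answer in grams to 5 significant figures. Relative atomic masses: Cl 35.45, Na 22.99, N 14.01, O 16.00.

Pure Cl2 = 311.83 × 0.8966 = 279.587 g.
M(Cl2) = 2(35.45) = 70.90 g/mol.
M(NaNO3) = 22.99 + 14.01 + 3(16.00) = 85.00 g/mol.
n(Cl2) = 279.587 / 70.90 = 3.94340 mol.
Step 1 (Cl2:NaCl = 1:2): theoretical n(NaCl) = 7.88679 mol; at 82.73% yield, n(NaCl) = 6.52474 mol.
Step 2 (NaCl:NaNO3 = 1:1): theoretical n(NaNO3) = 6.52474 mol, so theoretical mass = 6.52474 × 85.00 = 554.603 g.
At 75.50% yield, actual mass of NaNO3 = 554.603 × 0.7550 = 418.725 g.

418.73 g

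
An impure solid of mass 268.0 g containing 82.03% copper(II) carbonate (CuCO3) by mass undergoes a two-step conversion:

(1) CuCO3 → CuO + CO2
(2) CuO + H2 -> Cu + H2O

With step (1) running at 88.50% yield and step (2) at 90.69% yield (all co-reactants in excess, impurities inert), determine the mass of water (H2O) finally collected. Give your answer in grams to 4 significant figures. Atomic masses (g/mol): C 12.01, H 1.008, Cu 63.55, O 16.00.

Pure CuCO3 = 268.0 × 0.8203 = 219.84 g.
M(CuCO3) = 63.55 + 12.01 + 3(16.00) = 123.56 g/mol.
M(H2O) = 2(1.008) + 16.00 = 18.016 g/mol.
n(CuCO3) = 219.84 / 123.56 = 1.7792 mol.
Step 1 (CuCO3:CuO = 1:1): theoretical n(CuO) = 1.7792 mol; at 88.50% yield, n(CuO) = 1.5746 mol.
Step 2 (CuO:H2O = 1:1): theoretical n(H2O) = 1.5746 mol, so theoretical mass = 1.5746 × 18.016 = 28.368 g.
At 90.69% yield, actual mass of H2O = 28.368 × 0.9069 = 25.727 g.

25.73 g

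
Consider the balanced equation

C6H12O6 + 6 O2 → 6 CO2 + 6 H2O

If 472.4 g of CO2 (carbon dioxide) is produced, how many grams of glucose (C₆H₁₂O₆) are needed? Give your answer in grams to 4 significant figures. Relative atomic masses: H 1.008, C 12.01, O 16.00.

322.3 g

M(CO2) = 12.01 + 2(16.00) = 44.01 g/mol.
M(C6H12O6) = 6(12.01) + 12(1.008) + 6(16.00) = 180.156 g/mol.
n(CO2) = 472.40 g / 44.01 g/mol = 10.734 mol.
From the equation the CO2:C6H12O6 mole ratio is 6:1, so n(C6H12O6) = 10.734 × 1/6 = 1.7890 mol.
Mass of C6H12O6 = 1.7890 mol × 180.156 g/mol = 322.30 g.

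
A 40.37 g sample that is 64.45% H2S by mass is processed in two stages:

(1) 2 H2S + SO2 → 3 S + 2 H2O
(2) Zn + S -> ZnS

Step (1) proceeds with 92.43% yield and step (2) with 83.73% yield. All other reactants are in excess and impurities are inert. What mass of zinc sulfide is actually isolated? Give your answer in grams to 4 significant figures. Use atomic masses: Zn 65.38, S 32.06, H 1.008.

86.37 g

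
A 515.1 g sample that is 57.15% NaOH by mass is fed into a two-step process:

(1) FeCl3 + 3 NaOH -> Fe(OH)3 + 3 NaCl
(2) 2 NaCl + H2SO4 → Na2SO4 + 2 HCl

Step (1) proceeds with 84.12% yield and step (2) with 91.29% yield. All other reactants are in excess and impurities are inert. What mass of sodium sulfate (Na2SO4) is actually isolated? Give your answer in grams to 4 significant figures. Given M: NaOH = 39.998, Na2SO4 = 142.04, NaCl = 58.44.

Pure NaOH = 515.1 × 0.5715 = 294.38 g.
n(NaOH) = 294.38 / 39.998 = 7.3599 mol.
Step 1 (NaOH:NaCl = 3:3): theoretical n(NaCl) = 7.3599 mol; at 84.12% yield, n(NaCl) = 6.1911 mol.
Step 2 (NaCl:Na2SO4 = 2:1): theoretical n(Na2SO4) = 3.0956 mol, so theoretical mass = 3.0956 × 142.04 = 439.69 g.
At 91.29% yield, actual mass of Na2SO4 = 439.69 × 0.9129 = 401.40 g.

401.4 g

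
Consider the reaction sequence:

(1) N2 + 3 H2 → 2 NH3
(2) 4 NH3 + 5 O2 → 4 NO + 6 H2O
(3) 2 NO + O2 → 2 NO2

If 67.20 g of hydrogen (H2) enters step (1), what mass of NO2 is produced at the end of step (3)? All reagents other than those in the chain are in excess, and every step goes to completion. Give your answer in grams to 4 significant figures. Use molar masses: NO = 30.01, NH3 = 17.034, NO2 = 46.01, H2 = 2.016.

n(H2) = 67.20 / 2.016 = 33.333 mol.
Reaction (1): H2→NH3 ratio 3:2 ⇒ n(NH3) = 22.222 mol.
Reaction (2): NH3→NO ratio 4:4 ⇒ n(NO) = 22.222 mol.
Reaction (3): NO→NO2 ratio 2:2 ⇒ n(NO2) = 22.222 mol.
Mass of NO2 = 22.222 × 46.01 = 1022.4 g.

1022 g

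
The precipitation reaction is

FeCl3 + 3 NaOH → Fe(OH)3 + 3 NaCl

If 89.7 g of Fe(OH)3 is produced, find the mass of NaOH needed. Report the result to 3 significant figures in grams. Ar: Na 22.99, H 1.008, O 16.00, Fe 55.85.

M(Fe(OH)3) = 55.85 + 3(16.00) + 3(1.008) = 106.874 g/mol.
M(NaOH) = 22.99 + 16.00 + 1.008 = 39.998 g/mol.
n(Fe(OH)3) = 89.70 g / 106.874 g/mol = 0.8393 mol.
From the equation the Fe(OH)3:NaOH mole ratio is 1:3, so n(NaOH) = 0.8393 × 3/1 = 2.518 mol.
Mass of NaOH = 2.518 mol × 39.998 g/mol = 100.7 g.

101 g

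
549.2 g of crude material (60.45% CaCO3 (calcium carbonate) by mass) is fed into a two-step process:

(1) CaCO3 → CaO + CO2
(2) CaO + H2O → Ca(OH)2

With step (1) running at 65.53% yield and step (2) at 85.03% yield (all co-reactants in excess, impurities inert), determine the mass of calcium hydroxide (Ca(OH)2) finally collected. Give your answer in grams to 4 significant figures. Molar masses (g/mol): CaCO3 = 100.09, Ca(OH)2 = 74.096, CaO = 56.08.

136.9 g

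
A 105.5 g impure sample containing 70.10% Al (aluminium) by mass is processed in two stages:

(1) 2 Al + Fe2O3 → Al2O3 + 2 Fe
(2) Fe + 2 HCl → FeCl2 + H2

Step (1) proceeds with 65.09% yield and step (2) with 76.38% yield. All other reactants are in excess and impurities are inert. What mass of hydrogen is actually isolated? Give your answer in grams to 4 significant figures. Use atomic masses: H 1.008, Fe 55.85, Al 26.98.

2.747 g

Pure Al = 105.5 × 0.7010 = 73.955 g.
M(Al) = 26.98 g/mol.
M(H2) = 2(1.008) = 2.016 g/mol.
n(Al) = 73.955 / 26.98 = 2.7411 mol.
Step 1 (Al:Fe = 2:2): theoretical n(Fe) = 2.7411 mol; at 65.09% yield, n(Fe) = 1.7842 mol.
Step 2 (Fe:H2 = 1:1): theoretical n(H2) = 1.7842 mol, so theoretical mass = 1.7842 × 2.016 = 3.5969 g.
At 76.38% yield, actual mass of H2 = 3.5969 × 0.7638 = 2.7473 g.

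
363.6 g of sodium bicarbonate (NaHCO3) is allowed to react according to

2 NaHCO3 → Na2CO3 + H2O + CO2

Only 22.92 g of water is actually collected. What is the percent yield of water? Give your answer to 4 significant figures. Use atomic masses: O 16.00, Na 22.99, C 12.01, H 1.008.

M(NaHCO3) = 22.99 + 1.008 + 12.01 + 3(16.00) = 84.008 g/mol.
M(H2O) = 2(1.008) + 16.00 = 18.016 g/mol.
n(NaHCO3) = 363.60 g / 84.008 g/mol = 4.3282 mol.
From the equation the NaHCO3:H2O mole ratio is 2:1, so n(H2O) = 4.3282 × 1/2 = 2.1641 mol.
Mass of H2O = 2.1641 mol × 18.016 g/mol = 38.988 g.
This is the theoretical yield. Percent yield = 22.92 g / 38.988 g × 100% = 58.787%.

58.79 %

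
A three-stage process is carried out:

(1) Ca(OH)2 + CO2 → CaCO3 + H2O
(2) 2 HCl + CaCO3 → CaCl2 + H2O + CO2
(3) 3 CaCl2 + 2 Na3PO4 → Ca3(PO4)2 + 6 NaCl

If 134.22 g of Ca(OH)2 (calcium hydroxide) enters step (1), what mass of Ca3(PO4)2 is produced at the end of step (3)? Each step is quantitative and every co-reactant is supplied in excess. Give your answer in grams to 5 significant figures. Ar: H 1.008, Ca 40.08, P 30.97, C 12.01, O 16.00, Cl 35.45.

187.29 g

M(Ca(OH)2) = 40.08 + 2(16.00) + 2(1.008) = 74.096 g/mol.
M(Ca3(PO4)2) = 3(40.08) + 2(30.97) + 8(16.00) = 310.18 g/mol.
n(Ca(OH)2) = 134.22 / 74.096 = 1.81143 mol.
Reaction (1): Ca(OH)2→CaCO3 ratio 1:1 ⇒ n(CaCO3) = 1.81143 mol.
Reaction (2): CaCO3→CaCl2 ratio 1:1 ⇒ n(CaCl2) = 1.81143 mol.
Reaction (3): CaCl2→Ca3(PO4)2 ratio 3:1 ⇒ n(Ca3(PO4)2) = 0.603811 mol.
Mass of Ca3(PO4)2 = 0.603811 × 310.18 = 187.290 g.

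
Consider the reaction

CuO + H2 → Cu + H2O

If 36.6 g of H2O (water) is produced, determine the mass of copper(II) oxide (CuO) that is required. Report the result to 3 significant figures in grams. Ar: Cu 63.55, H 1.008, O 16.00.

162 g

M(H2O) = 2(1.008) + 16.00 = 18.016 g/mol.
M(CuO) = 63.55 + 16.00 = 79.55 g/mol.
n(H2O) = 36.60 g / 18.016 g/mol = 2.032 mol.
From the equation the H2O:CuO mole ratio is 1:1, so n(CuO) = 2.032 × 1/1 = 2.032 mol.
Mass of CuO = 2.032 mol × 79.55 g/mol = 161.6 g.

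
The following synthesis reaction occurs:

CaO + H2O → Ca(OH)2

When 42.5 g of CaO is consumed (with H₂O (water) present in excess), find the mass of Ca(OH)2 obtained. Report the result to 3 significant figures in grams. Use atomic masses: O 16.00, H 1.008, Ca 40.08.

M(CaO) = 40.08 + 16.00 = 56.08 g/mol.
M(Ca(OH)2) = 40.08 + 2(16.00) + 2(1.008) = 74.096 g/mol.
n(CaO) = 42.50 g / 56.08 g/mol = 0.7578 mol.
From the equation the CaO:Ca(OH)2 mole ratio is 1:1, so n(Ca(OH)2) = 0.7578 × 1/1 = 0.7578 mol.
Mass of Ca(OH)2 = 0.7578 mol × 74.096 g/mol = 56.15 g.

56.2 g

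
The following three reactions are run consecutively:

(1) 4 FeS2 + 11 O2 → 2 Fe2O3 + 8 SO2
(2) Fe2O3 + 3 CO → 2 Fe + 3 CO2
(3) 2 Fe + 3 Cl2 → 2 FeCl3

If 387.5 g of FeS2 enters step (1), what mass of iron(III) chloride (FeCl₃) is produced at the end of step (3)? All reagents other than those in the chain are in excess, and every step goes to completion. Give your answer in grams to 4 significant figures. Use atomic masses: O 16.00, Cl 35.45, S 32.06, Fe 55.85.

M(FeS2) = 55.85 + 2(32.06) = 119.97 g/mol.
M(FeCl3) = 55.85 + 3(35.45) = 162.20 g/mol.
n(FeS2) = 387.5 / 119.97 = 3.2300 mol.
Reaction (1): FeS2→Fe2O3 ratio 4:2 ⇒ n(Fe2O3) = 1.6150 mol.
Reaction (2): Fe2O3→Fe ratio 1:2 ⇒ n(Fe) = 3.2300 mol.
Reaction (3): Fe→FeCl3 ratio 2:2 ⇒ n(FeCl3) = 3.2300 mol.
Mass of FeCl3 = 3.2300 × 162.20 = 523.90 g.

523.9 g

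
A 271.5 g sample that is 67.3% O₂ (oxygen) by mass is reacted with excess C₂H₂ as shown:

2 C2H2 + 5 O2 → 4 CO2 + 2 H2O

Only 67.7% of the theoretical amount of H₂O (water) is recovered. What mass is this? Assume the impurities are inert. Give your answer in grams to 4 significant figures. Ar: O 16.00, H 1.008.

27.86 g

Pure O2 available = 271.5 g × 0.673 = 182.72 g.
M(O2) = 2(16.00) = 32.00 g/mol.
M(H2O) = 2(1.008) + 16.00 = 18.016 g/mol.
n(O2) = 182.72 g / 32.00 g/mol = 5.7100 mol.
From the equation the O2:H2O mole ratio is 5:2, so n(H2O) = 5.7100 × 2/5 = 2.2840 mol.
Mass of H2O = 2.2840 mol × 18.016 g/mol = 41.148 g.
Actual mass collected = 41.148 g × 0.677 = 27.857 g.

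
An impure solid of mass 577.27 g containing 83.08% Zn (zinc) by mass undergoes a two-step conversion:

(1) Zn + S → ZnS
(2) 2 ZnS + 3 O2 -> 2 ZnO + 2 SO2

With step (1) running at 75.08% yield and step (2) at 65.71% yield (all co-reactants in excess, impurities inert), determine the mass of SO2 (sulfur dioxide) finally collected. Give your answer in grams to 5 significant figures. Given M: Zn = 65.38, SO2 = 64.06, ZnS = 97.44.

231.83 g

Pure Zn = 577.27 × 0.8308 = 479.596 g.
n(Zn) = 479.596 / 65.38 = 7.33551 mol.
Step 1 (Zn:ZnS = 1:1): theoretical n(ZnS) = 7.33551 mol; at 75.08% yield, n(ZnS) = 5.50750 mol.
Step 2 (ZnS:SO2 = 2:2): theoretical n(SO2) = 5.50750 mol, so theoretical mass = 5.50750 × 64.06 = 352.811 g.
At 65.71% yield, actual mass of SO2 = 352.811 × 0.6571 = 231.832 g.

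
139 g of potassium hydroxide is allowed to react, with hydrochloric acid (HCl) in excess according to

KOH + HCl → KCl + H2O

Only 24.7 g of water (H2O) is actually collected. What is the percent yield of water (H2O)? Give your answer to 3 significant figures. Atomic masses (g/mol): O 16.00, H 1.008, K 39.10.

55.3 %

M(KOH) = 39.10 + 16.00 + 1.008 = 56.108 g/mol.
M(H2O) = 2(1.008) + 16.00 = 18.016 g/mol.
n(KOH) = 139.0 g / 56.108 g/mol = 2.477 mol.
From the equation the KOH:H2O mole ratio is 1:1, so n(H2O) = 2.477 × 1/1 = 2.477 mol.
Mass of H2O = 2.477 mol × 18.016 g/mol = 44.63 g.
This is the theoretical yield. Percent yield = 24.7 g / 44.63 g × 100% = 55.34%.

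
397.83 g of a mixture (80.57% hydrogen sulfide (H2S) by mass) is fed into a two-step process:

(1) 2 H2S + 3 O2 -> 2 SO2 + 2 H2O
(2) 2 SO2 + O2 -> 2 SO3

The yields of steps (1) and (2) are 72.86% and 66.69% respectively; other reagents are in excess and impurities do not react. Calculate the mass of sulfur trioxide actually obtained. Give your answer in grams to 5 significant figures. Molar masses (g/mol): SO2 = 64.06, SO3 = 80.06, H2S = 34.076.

365.92 g

Pure H2S = 397.83 × 0.8057 = 320.532 g.
n(H2S) = 320.532 / 34.076 = 9.40637 mol.
Step 1 (H2S:SO2 = 2:2): theoretical n(SO2) = 9.40637 mol; at 72.86% yield, n(SO2) = 6.85348 mol.
Step 2 (SO2:SO3 = 2:2): theoretical n(SO3) = 6.85348 mol, so theoretical mass = 6.85348 × 80.06 = 548.690 g.
At 66.69% yield, actual mass of SO3 = 548.690 × 0.6669 = 365.921 g.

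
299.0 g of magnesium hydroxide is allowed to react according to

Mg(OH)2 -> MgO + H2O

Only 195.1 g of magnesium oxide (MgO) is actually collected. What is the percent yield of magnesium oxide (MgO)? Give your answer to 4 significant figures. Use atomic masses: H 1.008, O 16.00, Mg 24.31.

94.41 %

M(Mg(OH)2) = 24.31 + 2(16.00) + 2(1.008) = 58.326 g/mol.
M(MgO) = 24.31 + 16.00 = 40.31 g/mol.
n(Mg(OH)2) = 299.00 g / 58.326 g/mol = 5.1264 mol.
From the equation the Mg(OH)2:MgO mole ratio is 1:1, so n(MgO) = 5.1264 × 1/1 = 5.1264 mol.
Mass of MgO = 5.1264 mol × 40.31 g/mol = 206.64 g.
This is the theoretical yield. Percent yield = 195.1 g / 206.64 g × 100% = 94.414%.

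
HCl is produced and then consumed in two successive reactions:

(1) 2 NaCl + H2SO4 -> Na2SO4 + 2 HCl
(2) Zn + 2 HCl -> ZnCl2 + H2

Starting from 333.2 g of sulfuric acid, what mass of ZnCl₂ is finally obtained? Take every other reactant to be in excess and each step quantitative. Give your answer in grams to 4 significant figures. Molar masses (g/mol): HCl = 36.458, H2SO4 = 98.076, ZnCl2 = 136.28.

n(H2SO4) = 333.20 / 98.076 = 3.3974 mol.
Step 1 gives a 1:2 ratio of H2SO4 to HCl, so n(HCl) = 6.7947 mol.
In step 2 the HCl:ZnCl2 ratio is 2:1, so n(ZnCl2) = 3.3974 mol.
Mass of ZnCl2 = 3.3974 × 136.28 = 462.99 g.

463.0 g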